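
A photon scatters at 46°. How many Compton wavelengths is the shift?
0.3053 λ_C

The Compton shift formula is:
Δλ = λ_C(1 - cos θ)

Dividing both sides by λ_C:
Δλ/λ_C = 1 - cos θ

For θ = 46°:
Δλ/λ_C = 1 - cos(46°)
Δλ/λ_C = 1 - 0.6947
Δλ/λ_C = 0.3053

This means the shift is 0.3053 × λ_C = 0.7409 pm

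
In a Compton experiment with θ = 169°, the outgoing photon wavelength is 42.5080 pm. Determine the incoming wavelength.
37.7000 pm

From λ' = λ + Δλ, we have λ = λ' - Δλ

First calculate the Compton shift:
Δλ = λ_C(1 - cos θ)
Δλ = 2.4263 × (1 - cos(169°))
Δλ = 2.4263 × 1.9816
Δλ = 4.8080 pm

Initial wavelength:
λ = λ' - Δλ
λ = 42.5080 - 4.8080
λ = 37.7000 pm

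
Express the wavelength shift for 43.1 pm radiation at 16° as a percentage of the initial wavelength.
0.2181%

Calculate the Compton shift:
Δλ = λ_C(1 - cos(16°))
Δλ = 2.4263 × (1 - cos(16°))
Δλ = 2.4263 × 0.0387
Δλ = 0.0940 pm

Percentage change:
(Δλ/λ₀) × 100 = (0.0940/43.1) × 100
= 0.2181%

(Intermediate values are shown rounded; full precision is carried through to the final answer.)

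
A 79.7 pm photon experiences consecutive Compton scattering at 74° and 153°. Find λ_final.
86.0457 pm

Apply Compton shift twice:

First scattering at θ₁ = 74°:
Δλ₁ = λ_C(1 - cos(74°))
Δλ₁ = 2.4263 × 0.7244
Δλ₁ = 1.7575 pm

After first scattering:
λ₁ = 79.7 + 1.7575 = 81.4575 pm

Second scattering at θ₂ = 153°:
Δλ₂ = λ_C(1 - cos(153°))
Δλ₂ = 2.4263 × 1.8910
Δλ₂ = 4.5882 pm

Final wavelength:
λ₂ = 81.4575 + 4.5882 = 86.0457 pm

Total shift: Δλ_total = 1.7575 + 4.5882 = 6.3457 pm

(Intermediate values are shown rounded; full precision is carried through to the final answer.)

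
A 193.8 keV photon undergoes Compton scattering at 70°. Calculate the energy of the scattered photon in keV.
155.0966 keV

First convert energy to wavelength:
λ = hc/E, with hc ≈ 1239.842 keV·pm (i.e. 1239.842 eV·nm)

For E = 193.8 keV = 193800 eV:
λ = 1239.842 keV·pm / 193.8 keV
λ = 6.3975 pm

Calculate the Compton shift:
Δλ = λ_C(1 - cos(70°)) = 2.4263 × 0.6580
Δλ = 1.5965 pm

Final wavelength:
λ' = 6.3975 + 1.5965 = 7.9940 pm

Final energy:
E' = hc/λ' = 1239.842 / 7.9940 = 155.0966 keV

(Intermediate values are shown rounded; full precision is carried through to the final answer.)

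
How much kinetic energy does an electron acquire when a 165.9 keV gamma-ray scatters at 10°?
0.8143 keV

By energy conservation: K_e = E_initial - E_final

First find the scattered photon energy:
Initial wavelength: λ = hc/E = 7.4734 pm
Compton shift: Δλ = λ_C(1 - cos(10°)) = 0.0369 pm
Final wavelength: λ' = 7.4734 + 0.0369 = 7.5103 pm
Final photon energy: E' = hc/λ' = 165.0857 keV

Electron kinetic energy:
K_e = E - E' = 165.9000 - 165.0857 = 0.8143 keV

(Intermediate values are shown rounded; full precision is carried through to the final answer.)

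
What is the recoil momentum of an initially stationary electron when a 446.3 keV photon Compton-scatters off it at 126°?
3.0805e-22 kg·m/s

The electron is initially at rest, so by conservation of momentum:
p⃗_e = p⃗₀ − p⃗'  (incident photon momentum minus scattered photon momentum)

Photon momentum magnitudes (p = h/λ = E/c):
λ₀ = hc/E₀ = 2.7780 pm → p₀ = h/λ₀ = 2.3852e-22 kg·m/s
Δλ = λ_C(1 − cos 126°) = 3.8525 pm
λ' = 6.6305 pm → p' = h/λ' = 9.9933e-23 kg·m/s

The scattered photon makes angle θ = 126° with the incident direction, so by the law of cosines:
|p⃗_e|² = p₀² + p'² − 2p₀p'cos θ
|p⃗_e|² = (2.3852e-22)² + (9.9933e-23)² − 2·2.3852e-22·9.9933e-23·cos(126°)
|p⃗_e| = 3.0805e-22 kg·m/s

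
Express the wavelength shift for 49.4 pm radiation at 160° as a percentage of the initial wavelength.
9.5269%

Calculate the Compton shift:
Δλ = λ_C(1 - cos(160°))
Δλ = 2.4263 × (1 - cos(160°))
Δλ = 2.4263 × 1.9397
Δλ = 4.7063 pm

Percentage change:
(Δλ/λ₀) × 100 = (4.7063/49.4) × 100
= 9.5269%

(Intermediate values are shown rounded; full precision is carried through to the final answer.)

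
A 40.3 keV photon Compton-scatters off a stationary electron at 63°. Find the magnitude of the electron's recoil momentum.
2.2055e-23 kg·m/s

The electron is initially at rest, so by conservation of momentum:
p⃗_e = p⃗₀ − p⃗'  (incident photon momentum minus scattered photon momentum)

Photon momentum magnitudes (p = h/λ = E/c):
λ₀ = hc/E₀ = 30.7653 pm → p₀ = h/λ₀ = 2.1537e-23 kg·m/s
Δλ = λ_C(1 − cos 63°) = 1.3248 pm
λ' = 32.0901 pm → p' = h/λ' = 2.0648e-23 kg·m/s

The scattered photon makes angle θ = 63° with the incident direction, so by the law of cosines:
|p⃗_e|² = p₀² + p'² − 2p₀p'cos θ
|p⃗_e|² = (2.1537e-23)² + (2.0648e-23)² − 2·2.1537e-23·2.0648e-23·cos(63°)
|p⃗_e| = 2.2055e-23 kg·m/s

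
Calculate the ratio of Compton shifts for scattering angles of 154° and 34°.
154° produces the larger shift by a factor of 11.106

Calculate both shifts using Δλ = λ_C(1 - cos θ):

For θ₁ = 34°:
Δλ₁ = 2.4263 × (1 - cos(34°))
Δλ₁ = 2.4263 × 0.1710
Δλ₁ = 0.4148 pm

For θ₂ = 154°:
Δλ₂ = 2.4263 × (1 - cos(154°))
Δλ₂ = 2.4263 × 1.8988
Δλ₂ = 4.6071 pm

The 154° angle produces the larger shift.
Ratio: 4.6071/0.4148 = 11.106

(Intermediate values are shown rounded; full precision is carried through to the final answer.)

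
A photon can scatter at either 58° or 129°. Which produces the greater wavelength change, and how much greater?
129° produces the larger shift by a factor of 3.466

Calculate both shifts using Δλ = λ_C(1 - cos θ):

For θ₁ = 58°:
Δλ₁ = 2.4263 × (1 - cos(58°))
Δλ₁ = 2.4263 × 0.4701
Δλ₁ = 1.1406 pm

For θ₂ = 129°:
Δλ₂ = 2.4263 × (1 - cos(129°))
Δλ₂ = 2.4263 × 1.6293
Δλ₂ = 3.9532 pm

The 129° angle produces the larger shift.
Ratio: 3.9532/1.1406 = 3.466

(Intermediate values are shown rounded; full precision is carried through to the final answer.)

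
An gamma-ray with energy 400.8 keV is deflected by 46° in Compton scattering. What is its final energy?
323.3579 keV

First convert energy to wavelength:
λ = hc/E, with hc ≈ 1239.842 keV·pm (i.e. 1239.842 eV·nm)

For E = 400.8 keV = 400800 eV:
λ = 1239.842 keV·pm / 400.8 keV
λ = 3.0934 pm

Calculate the Compton shift:
Δλ = λ_C(1 - cos(46°)) = 2.4263 × 0.3053
Δλ = 0.7409 pm

Final wavelength:
λ' = 3.0934 + 0.7409 = 3.8343 pm

Final energy:
E' = hc/λ' = 1239.842 / 3.8343 = 323.3579 keV

(Intermediate values are shown rounded; full precision is carried through to the final answer.)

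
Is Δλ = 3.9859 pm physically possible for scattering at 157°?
No, inconsistent

Calculate the expected shift for θ = 157°:

Δλ_expected = λ_C(1 - cos(157°))
Δλ_expected = 2.4263 × (1 - cos(157°))
Δλ_expected = 2.4263 × 1.9205
Δλ_expected = 4.6597 pm

Given shift: 3.9859 pm
Expected shift: 4.6597 pm
Difference: 0.6738 pm

The values do not match. The given shift corresponds to θ ≈ 130.0°, not 157°.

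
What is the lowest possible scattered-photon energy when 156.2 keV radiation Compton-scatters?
96.9373 keV (at θ = 180°)

The scattered photon has minimum energy when its wavelength is maximum, i.e., when the Compton shift Δλ = λ_C(1 − cos θ) is maximum. This occurs at θ = 180° (backscattering), giving Δλ_max = 2λ_C = 4.8526 pm.

Initial wavelength: λ₀ = hc/E₀ = 7.9375 pm
Maximum final wavelength: λ'_max = λ₀ + 2λ_C = 7.9375 + 4.8526 = 12.7901 pm
Minimum final energy: E'_min = hc/λ'_max = 96.9373 keV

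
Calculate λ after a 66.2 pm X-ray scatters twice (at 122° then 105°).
72.9663 pm

Apply Compton shift twice:

First scattering at θ₁ = 122°:
Δλ₁ = λ_C(1 - cos(122°))
Δλ₁ = 2.4263 × 1.5299
Δλ₁ = 3.7121 pm

After first scattering:
λ₁ = 66.2 + 3.7121 = 69.9121 pm

Second scattering at θ₂ = 105°:
Δλ₂ = λ_C(1 - cos(105°))
Δλ₂ = 2.4263 × 1.2588
Δλ₂ = 3.0543 pm

Final wavelength:
λ₂ = 69.9121 + 3.0543 = 72.9663 pm

Total shift: Δλ_total = 3.7121 + 3.0543 = 6.7663 pm

(Intermediate values are shown rounded; full precision is carried through to the final answer.)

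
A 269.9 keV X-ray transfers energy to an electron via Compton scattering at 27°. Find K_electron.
14.6919 keV

By energy conservation: K_e = E_initial - E_final

First find the scattered photon energy:
Initial wavelength: λ = hc/E = 4.5937 pm
Compton shift: Δλ = λ_C(1 - cos(27°)) = 0.2645 pm
Final wavelength: λ' = 4.5937 + 0.2645 = 4.8582 pm
Final photon energy: E' = hc/λ' = 255.2081 keV

Electron kinetic energy:
K_e = E - E' = 269.9000 - 255.2081 = 14.6919 keV

(Intermediate values are shown rounded; full precision is carried through to the final answer.)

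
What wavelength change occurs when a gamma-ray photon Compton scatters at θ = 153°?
4.5882 pm

Using the Compton scattering formula:
Δλ = λ_C(1 - cos θ)

where λ_C = h/(m_e·c) ≈ 2.4263 pm is the Compton wavelength of an electron.

For θ = 153°:
cos(153°) = -0.8910
1 - cos(153°) = 1.8910

Δλ = 2.4263 × 1.8910
Δλ = 4.5882 pm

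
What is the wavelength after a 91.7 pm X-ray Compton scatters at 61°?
92.9500 pm

Using the Compton scattering formula:
λ' = λ + Δλ = λ + λ_C(1 - cos θ)

Given:
- Initial wavelength λ = 91.7 pm
- Scattering angle θ = 61°
- Compton wavelength λ_C ≈ 2.4263 pm

Calculate the shift:
Δλ = 2.4263 × (1 - cos(61°))
Δλ = 2.4263 × 0.5152
Δλ = 1.2500 pm

Final wavelength:
λ' = 91.7 + 1.2500 = 92.9500 pm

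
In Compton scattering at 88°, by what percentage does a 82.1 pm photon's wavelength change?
2.8522%

Calculate the Compton shift:
Δλ = λ_C(1 - cos(88°))
Δλ = 2.4263 × (1 - cos(88°))
Δλ = 2.4263 × 0.9651
Δλ = 2.3416 pm

Percentage change:
(Δλ/λ₀) × 100 = (2.3416/82.1) × 100
= 2.8522%

(Intermediate values are shown rounded; full precision is carried through to the final answer.)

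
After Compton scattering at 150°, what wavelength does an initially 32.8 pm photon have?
37.3276 pm

Using the Compton formula: λ' = λ + λ_C(1 − cos θ)

For θ = 150°, cos θ = -√3/2 (exact) ≈ -0.8660, so:
1 − cos 150° = 1 − (-√3/2) ≈ 1.8660

Δλ = λ_C × 1.8660 = 2.4263 × 1.8660 = 4.5276 pm

λ' = 32.8 + 4.5276 = 37.3276 pm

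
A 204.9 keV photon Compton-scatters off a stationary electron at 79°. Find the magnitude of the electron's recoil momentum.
1.2398e-22 kg·m/s

The electron is initially at rest, so by conservation of momentum:
p⃗_e = p⃗₀ − p⃗'  (incident photon momentum minus scattered photon momentum)

Photon momentum magnitudes (p = h/λ = E/c):
λ₀ = hc/E₀ = 6.0510 pm → p₀ = h/λ₀ = 1.0950e-22 kg·m/s
Δλ = λ_C(1 − cos 79°) = 1.9633 pm
λ' = 8.0143 pm → p' = h/λ' = 8.2678e-23 kg·m/s

The scattered photon makes angle θ = 79° with the incident direction, so by the law of cosines:
|p⃗_e|² = p₀² + p'² − 2p₀p'cos θ
|p⃗_e|² = (1.0950e-22)² + (8.2678e-23)² − 2·1.0950e-22·8.2678e-23·cos(79°)
|p⃗_e| = 1.2398e-22 kg·m/s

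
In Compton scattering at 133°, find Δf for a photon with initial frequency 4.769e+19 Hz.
1.877e+19 Hz (decrease)

Convert frequency to wavelength (c = 299792458 m/s):
λ₀ = c/f₀ = 299792458/4.769e+19 = 6.2862751e-12 m = 6.2863 pm

Calculate Compton shift:
Δλ = λ_C(1 - cos(133°)) = 4.0810 pm

Final wavelength:
λ' = λ₀ + Δλ = 6.2863 + 4.0810 = 10.3673 pm

Final frequency:
f' = c/λ' = 299792458/1.0367325e-11 = 2.8917051e+19 Hz

Frequency shift (decrease):
Δf = f₀ - f' = 4.769e+19 - 2.8917051e+19 = 1.877e+19 Hz

(Intermediate values are shown rounded; full precision is carried through to the final answer.)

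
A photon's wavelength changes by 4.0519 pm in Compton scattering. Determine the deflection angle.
132.07°

From the Compton formula Δλ = λ_C(1 - cos θ), we can solve for θ:

cos θ = 1 - Δλ/λ_C

Given:
- Δλ = 4.0519 pm
- λ_C = h/(m_e·c) ≈ 2.42631024 pm

cos θ = 1 - 4.0519/2.42631024
cos θ = 1 - 1.669984
cos θ = -0.669984

θ = arccos(-0.669984)
θ = 132.07°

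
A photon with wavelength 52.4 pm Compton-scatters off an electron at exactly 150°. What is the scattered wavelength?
56.9276 pm

Using the Compton formula: λ' = λ + λ_C(1 − cos θ)

For θ = 150°, cos θ = -√3/2 (exact) ≈ -0.8660, so:
1 − cos 150° = 1 − (-√3/2) ≈ 1.8660

Δλ = λ_C × 1.8660 = 2.4263 × 1.8660 = 4.5276 pm

λ' = 52.4 + 4.5276 = 56.9276 pm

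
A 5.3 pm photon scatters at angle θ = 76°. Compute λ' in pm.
7.1393 pm

Using the Compton scattering formula:
λ' = λ + Δλ = λ + λ_C(1 - cos θ)

Given:
- Initial wavelength λ = 5.3 pm
- Scattering angle θ = 76°
- Compton wavelength λ_C ≈ 2.4263 pm

Calculate the shift:
Δλ = 2.4263 × (1 - cos(76°))
Δλ = 2.4263 × 0.7581
Δλ = 1.8393 pm

Final wavelength:
λ' = 5.3 + 1.8393 = 7.1393 pm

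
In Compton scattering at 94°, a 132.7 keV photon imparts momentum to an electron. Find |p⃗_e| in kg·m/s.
9.3053e-23 kg·m/s

The electron is initially at rest, so by conservation of momentum:
p⃗_e = p⃗₀ − p⃗'  (incident photon momentum minus scattered photon momentum)

Photon momentum magnitudes (p = h/λ = E/c):
λ₀ = hc/E₀ = 9.3432 pm → p₀ = h/λ₀ = 7.0919e-23 kg·m/s
Δλ = λ_C(1 − cos 94°) = 2.5956 pm
λ' = 11.9388 pm → p' = h/λ' = 5.5501e-23 kg·m/s

The scattered photon makes angle θ = 94° with the incident direction, so by the law of cosines:
|p⃗_e|² = p₀² + p'² − 2p₀p'cos θ
|p⃗_e|² = (7.0919e-23)² + (5.5501e-23)² − 2·7.0919e-23·5.5501e-23·cos(94°)
|p⃗_e| = 9.3053e-23 kg·m/s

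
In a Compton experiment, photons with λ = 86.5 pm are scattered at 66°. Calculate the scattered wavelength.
87.9394 pm

Using the Compton scattering formula:
λ' = λ + Δλ = λ + λ_C(1 - cos θ)

Given:
- Initial wavelength λ = 86.5 pm
- Scattering angle θ = 66°
- Compton wavelength λ_C ≈ 2.4263 pm

Calculate the shift:
Δλ = 2.4263 × (1 - cos(66°))
Δλ = 2.4263 × 0.5933
Δλ = 1.4394 pm

Final wavelength:
λ' = 86.5 + 1.4394 = 87.9394 pm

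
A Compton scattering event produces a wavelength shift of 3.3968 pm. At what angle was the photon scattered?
113.58°

From the Compton formula Δλ = λ_C(1 - cos θ), we can solve for θ:

cos θ = 1 - Δλ/λ_C

Given:
- Δλ = 3.3968 pm
- λ_C = h/(m_e·c) ≈ 2.42631024 pm

cos θ = 1 - 3.3968/2.42631024
cos θ = 1 - 1.399986
cos θ = -0.399986

θ = arccos(-0.399986)
θ = 113.58°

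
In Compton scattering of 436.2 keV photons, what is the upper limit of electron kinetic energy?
275.0767 keV

Maximum energy transfer occurs at θ = 180° (backscattering).

Initial photon: E₀ = 436.2 keV → λ₀ = 2.8424 pm

Maximum Compton shift (at 180°):
Δλ_max = 2λ_C = 2 × 2.4263 = 4.8526 pm

Final wavelength:
λ' = 2.8424 + 4.8526 = 7.6950 pm

Minimum photon energy (maximum energy to electron):
E'_min = hc/λ' = 161.1233 keV

Maximum electron kinetic energy:
K_max = E₀ - E'_min = 436.2000 - 161.1233 = 275.0767 keV

(Intermediate values are shown rounded; full precision is carried through to the final answer.)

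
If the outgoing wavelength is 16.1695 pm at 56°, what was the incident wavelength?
15.1000 pm

From λ' = λ + Δλ, we have λ = λ' - Δλ

First calculate the Compton shift:
Δλ = λ_C(1 - cos θ)
Δλ = 2.4263 × (1 - cos(56°))
Δλ = 2.4263 × 0.4408
Δλ = 1.0695 pm

Initial wavelength:
λ = λ' - Δλ
λ = 16.1695 - 1.0695
λ = 15.1000 pm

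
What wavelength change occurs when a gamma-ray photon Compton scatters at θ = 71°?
1.6364 pm

Using the Compton scattering formula:
Δλ = λ_C(1 - cos θ)

where λ_C = h/(m_e·c) ≈ 2.4263 pm is the Compton wavelength of an electron.

For θ = 71°:
cos(71°) = 0.3256
1 - cos(71°) = 0.6744

Δλ = 2.4263 × 0.6744
Δλ = 1.6364 pm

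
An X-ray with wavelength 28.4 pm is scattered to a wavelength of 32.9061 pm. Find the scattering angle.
149.00°

First find the wavelength shift:
Δλ = λ' - λ = 32.9061 - 28.4 = 4.5061 pm

Using Δλ = λ_C(1 - cos θ), with λ_C = h/(m_e·c) ≈ 2.42631024 pm:
cos θ = 1 - Δλ/λ_C
cos θ = 1 - 4.5061/2.42631024
cos θ = -0.857182

θ = arccos(-0.857182)
θ = 149.00°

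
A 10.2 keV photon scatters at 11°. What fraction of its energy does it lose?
0.0004 (or 0.04%)

Calculate initial and final photon energies:

Initial: E₀ = 10.2 keV → λ₀ = 121.5531 pm
Compton shift: Δλ = 0.0446 pm
Final wavelength: λ' = 121.5977 pm
Final energy: E' = 10.1963 keV

Fractional energy loss:
(E₀ - E')/E₀ = (10.2000 - 10.1963)/10.2000
= 0.0037/10.2000
= 0.0004
= 0.04%

(Intermediate values are shown rounded; full precision is carried through to the final answer.)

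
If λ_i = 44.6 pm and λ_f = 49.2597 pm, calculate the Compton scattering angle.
157.00°

First find the wavelength shift:
Δλ = λ' - λ = 49.2597 - 44.6 = 4.6597 pm

Using Δλ = λ_C(1 - cos θ), with λ_C = h/(m_e·c) ≈ 2.42631024 pm:
cos θ = 1 - Δλ/λ_C
cos θ = 1 - 4.6597/2.42631024
cos θ = -0.920488

θ = arccos(-0.920488)
θ = 157.00°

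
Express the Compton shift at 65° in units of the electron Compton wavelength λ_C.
0.5774 λ_C

The Compton shift formula is:
Δλ = λ_C(1 - cos θ)

Dividing both sides by λ_C:
Δλ/λ_C = 1 - cos θ

For θ = 65°:
Δλ/λ_C = 1 - cos(65°)
Δλ/λ_C = 1 - 0.4226
Δλ/λ_C = 0.5774

This means the shift is 0.5774 × λ_C = 1.4009 pm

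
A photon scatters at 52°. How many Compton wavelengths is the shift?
0.3843 λ_C

The Compton shift formula is:
Δλ = λ_C(1 - cos θ)

Dividing both sides by λ_C:
Δλ/λ_C = 1 - cos θ

For θ = 52°:
Δλ/λ_C = 1 - cos(52°)
Δλ/λ_C = 1 - 0.6157
Δλ/λ_C = 0.3843

This means the shift is 0.3843 × λ_C = 0.9325 pm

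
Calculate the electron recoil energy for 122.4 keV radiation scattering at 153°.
38.1578 keV

By energy conservation: K_e = E_initial - E_final

First find the scattered photon energy:
Initial wavelength: λ = hc/E = 10.1294 pm
Compton shift: Δλ = λ_C(1 - cos(153°)) = 4.5882 pm
Final wavelength: λ' = 10.1294 + 4.5882 = 14.7176 pm
Final photon energy: E' = hc/λ' = 84.2422 keV

Electron kinetic energy:
K_e = E - E' = 122.4000 - 84.2422 = 38.1578 keV

(Intermediate values are shown rounded; full precision is carried through to the final answer.)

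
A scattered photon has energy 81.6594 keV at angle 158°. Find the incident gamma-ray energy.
117.9999 keV

Convert final energy to wavelength (hc ≈ 1239.842 keV·pm):
λ' = hc/E' = 1239.842 / 81.6594 = 15.1831 pm

Calculate the Compton shift:
Δλ = λ_C(1 - cos(158°))
Δλ = 2.4263 × (1 - cos(158°))
Δλ = 4.6759 pm

Initial wavelength:
λ = λ' - Δλ = 15.1831 - 4.6759 = 10.5071 pm

Initial energy:
E = hc/λ = 1239.842 / 10.5071 = 117.9999 keV

(Intermediate values are shown rounded; full precision is carried through to the final answer.)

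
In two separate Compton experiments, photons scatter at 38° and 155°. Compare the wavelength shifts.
155° produces the larger shift by a factor of 8.992

Calculate both shifts using Δλ = λ_C(1 - cos θ):

For θ₁ = 38°:
Δλ₁ = 2.4263 × (1 - cos(38°))
Δλ₁ = 2.4263 × 0.2120
Δλ₁ = 0.5144 pm

For θ₂ = 155°:
Δλ₂ = 2.4263 × (1 - cos(155°))
Δλ₂ = 2.4263 × 1.9063
Δλ₂ = 4.6253 pm

The 155° angle produces the larger shift.
Ratio: 4.6253/0.5144 = 8.992

(Intermediate values are shown rounded; full precision is carried through to the final answer.)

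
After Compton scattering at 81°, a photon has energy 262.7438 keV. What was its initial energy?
464.0000 keV

Convert final energy to wavelength (hc ≈ 1239.842 keV·pm):
λ' = hc/E' = 1239.842 / 262.7438 = 4.7188 pm

Calculate the Compton shift:
Δλ = λ_C(1 - cos(81°))
Δλ = 2.4263 × (1 - cos(81°))
Δλ = 2.0468 pm

Initial wavelength:
λ = λ' - Δλ = 4.7188 - 2.0468 = 2.6721 pm

Initial energy:
E = hc/λ = 1239.842 / 2.6721 = 464.0000 keV

(Intermediate values are shown rounded; full precision is carried through to the final answer.)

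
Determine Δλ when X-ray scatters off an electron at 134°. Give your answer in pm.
4.1118 pm

Using the Compton scattering formula:
Δλ = λ_C(1 - cos θ)

where λ_C = h/(m_e·c) ≈ 2.4263 pm is the Compton wavelength of an electron.

For θ = 134°:
cos(134°) = -0.6947
1 - cos(134°) = 1.6947

Δλ = 2.4263 × 1.6947
Δλ = 4.1118 pm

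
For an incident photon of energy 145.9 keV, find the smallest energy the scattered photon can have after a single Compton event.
92.8685 keV (at θ = 180°)

The scattered photon has minimum energy when its wavelength is maximum, i.e., when the Compton shift Δλ = λ_C(1 − cos θ) is maximum. This occurs at θ = 180° (backscattering), giving Δλ_max = 2λ_C = 4.8526 pm.

Initial wavelength: λ₀ = hc/E₀ = 8.4979 pm
Maximum final wavelength: λ'_max = λ₀ + 2λ_C = 8.4979 + 4.8526 = 13.3505 pm
Minimum final energy: E'_min = hc/λ'_max = 92.8685 keV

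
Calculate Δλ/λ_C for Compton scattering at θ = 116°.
1.4384 λ_C

The Compton shift formula is:
Δλ = λ_C(1 - cos θ)

Dividing both sides by λ_C:
Δλ/λ_C = 1 - cos θ

For θ = 116°:
Δλ/λ_C = 1 - cos(116°)
Δλ/λ_C = 1 - -0.4384
Δλ/λ_C = 1.4384

This means the shift is 1.4384 × λ_C = 3.4899 pm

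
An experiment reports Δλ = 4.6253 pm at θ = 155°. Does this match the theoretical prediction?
Yes, consistent

Calculate the expected shift for θ = 155°:

Δλ_expected = λ_C(1 - cos(155°))
Δλ_expected = 2.4263 × (1 - cos(155°))
Δλ_expected = 2.4263 × 1.9063
Δλ_expected = 4.6253 pm

Given shift: 4.6253 pm
Expected shift: 4.6253 pm
Difference: 0.0000 pm

The values match. This is consistent with Compton scattering at the stated angle.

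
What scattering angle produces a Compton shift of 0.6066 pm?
41.41°

From the Compton formula Δλ = λ_C(1 - cos θ), we can solve for θ:

cos θ = 1 - Δλ/λ_C

Given:
- Δλ = 0.6066 pm
- λ_C = h/(m_e·c) ≈ 2.42631024 pm

cos θ = 1 - 0.6066/2.42631024
cos θ = 1 - 0.250009
cos θ = 0.749991

θ = arccos(0.749991)
θ = 41.41°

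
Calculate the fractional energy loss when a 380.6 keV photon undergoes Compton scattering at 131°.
0.5523 (or 55.23%)

Calculate initial and final photon energies:

Initial: E₀ = 380.6 keV → λ₀ = 3.2576 pm
Compton shift: Δλ = 4.0181 pm
Final wavelength: λ' = 7.2757 pm
Final energy: E' = 170.4083 keV

Fractional energy loss:
(E₀ - E')/E₀ = (380.6000 - 170.4083)/380.6000
= 210.1917/380.6000
= 0.5523
= 55.23%

(Intermediate values are shown rounded; full precision is carried through to the final answer.)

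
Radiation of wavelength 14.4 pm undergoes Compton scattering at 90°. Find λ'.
16.8263 pm

Using the Compton formula: λ' = λ + λ_C(1 − cos θ)

For θ = 90°, cos θ = 0 (exact) = 0.0000, so:
1 − cos 90° = 1 − (0) = 1.0000

Δλ = λ_C × 1.0000 = 2.4263 × 1.0000 = 2.4263 pm

λ' = 14.4 + 2.4263 = 16.8263 pm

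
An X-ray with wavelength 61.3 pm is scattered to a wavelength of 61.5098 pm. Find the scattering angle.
24.00°

First find the wavelength shift:
Δλ = λ' - λ = 61.5098 - 61.3 = 0.2098 pm

Using Δλ = λ_C(1 - cos θ), with λ_C = h/(m_e·c) ≈ 2.42631024 pm:
cos θ = 1 - Δλ/λ_C
cos θ = 1 - 0.2098/2.42631024
cos θ = 0.913531

θ = arccos(0.913531)
θ = 24.00°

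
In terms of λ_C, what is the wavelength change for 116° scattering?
1.4384 λ_C

The Compton shift formula is:
Δλ = λ_C(1 - cos θ)

Dividing both sides by λ_C:
Δλ/λ_C = 1 - cos θ

For θ = 116°:
Δλ/λ_C = 1 - cos(116°)
Δλ/λ_C = 1 - -0.4384
Δλ/λ_C = 1.4384

This means the shift is 1.4384 × λ_C = 3.4899 pm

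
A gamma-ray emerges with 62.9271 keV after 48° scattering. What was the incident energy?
65.6000 keV

Convert final energy to wavelength (hc ≈ 1239.842 keV·pm):
λ' = hc/E' = 1239.842 / 62.9271 = 19.7028 pm

Calculate the Compton shift:
Δλ = λ_C(1 - cos(48°))
Δλ = 2.4263 × (1 - cos(48°))
Δλ = 0.8028 pm

Initial wavelength:
λ = λ' - Δλ = 19.7028 - 0.8028 = 18.9000 pm

Initial energy:
E = hc/λ = 1239.842 / 18.9000 = 65.6000 keV

(Intermediate values are shown rounded; full precision is carried through to the final answer.)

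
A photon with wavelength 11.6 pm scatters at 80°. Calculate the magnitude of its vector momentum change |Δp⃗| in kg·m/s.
6.8328e-23 kg·m/s

Photon momentum magnitude is p = h/λ.

Initial momentum:
p₀ = h/λ = 6.6261e-34/1.1600e-11 = 5.7121e-23 kg·m/s

After scattering:
λ' = λ + Δλ = 11.6 + 2.0050 = 13.6050 pm
p' = h/λ' = 6.6261e-34/1.3605e-11 = 4.8703e-23 kg·m/s

Momentum is a vector; the scattered photon's direction makes angle θ = 80° with the incident direction. The magnitude of the vector change Δp⃗ = p⃗₀ − p⃗' is found from the law of cosines:
|Δp⃗|² = p₀² + p'² − 2p₀p'cos θ
|Δp⃗|² = (5.7121e-23)² + (4.8703e-23)² − 2·5.7121e-23·4.8703e-23·cos(80°)
|Δp⃗| = 6.8328e-23 kg·m/s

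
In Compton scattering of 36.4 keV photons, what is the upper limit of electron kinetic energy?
4.5391 keV

Maximum energy transfer occurs at θ = 180° (backscattering).

Initial photon: E₀ = 36.4 keV → λ₀ = 34.0616 pm

Maximum Compton shift (at 180°):
Δλ_max = 2λ_C = 2 × 2.4263 = 4.8526 pm

Final wavelength:
λ' = 34.0616 + 4.8526 = 38.9142 pm

Minimum photon energy (maximum energy to electron):
E'_min = hc/λ' = 31.8609 keV

Maximum electron kinetic energy:
K_max = E₀ - E'_min = 36.4000 - 31.8609 = 4.5391 keV

(Intermediate values are shown rounded; full precision is carried through to the final answer.)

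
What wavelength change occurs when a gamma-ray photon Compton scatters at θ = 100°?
2.8476 pm

Using the Compton scattering formula:
Δλ = λ_C(1 - cos θ)

where λ_C = h/(m_e·c) ≈ 2.4263 pm is the Compton wavelength of an electron.

For θ = 100°:
cos(100°) = -0.1736
1 - cos(100°) = 1.1736

Δλ = 2.4263 × 1.1736
Δλ = 2.8476 pm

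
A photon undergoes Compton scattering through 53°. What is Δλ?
0.9661 pm

Using the Compton scattering formula:
Δλ = λ_C(1 - cos θ)

where λ_C = h/(m_e·c) ≈ 2.4263 pm is the Compton wavelength of an electron.

For θ = 53°:
cos(53°) = 0.6018
1 - cos(53°) = 0.3982

Δλ = 2.4263 × 0.3982
Δλ = 0.9661 pm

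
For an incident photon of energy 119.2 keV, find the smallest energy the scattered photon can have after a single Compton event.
81.2799 keV (at θ = 180°)

The scattered photon has minimum energy when its wavelength is maximum, i.e., when the Compton shift Δλ = λ_C(1 − cos θ) is maximum. This occurs at θ = 180° (backscattering), giving Δλ_max = 2λ_C = 4.8526 pm.

Initial wavelength: λ₀ = hc/E₀ = 10.4014 pm
Maximum final wavelength: λ'_max = λ₀ + 2λ_C = 10.4014 + 4.8526 = 15.2540 pm
Minimum final energy: E'_min = hc/λ'_max = 81.2799 keV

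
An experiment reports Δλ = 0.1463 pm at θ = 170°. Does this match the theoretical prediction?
No, inconsistent

Calculate the expected shift for θ = 170°:

Δλ_expected = λ_C(1 - cos(170°))
Δλ_expected = 2.4263 × (1 - cos(170°))
Δλ_expected = 2.4263 × 1.9848
Δλ_expected = 4.8158 pm

Given shift: 0.1463 pm
Expected shift: 4.8158 pm
Difference: 4.6694 pm

The values do not match. The given shift corresponds to θ ≈ 20.0°, not 170°.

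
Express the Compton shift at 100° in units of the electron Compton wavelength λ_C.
1.1736 λ_C

The Compton shift formula is:
Δλ = λ_C(1 - cos θ)

Dividing both sides by λ_C:
Δλ/λ_C = 1 - cos θ

For θ = 100°:
Δλ/λ_C = 1 - cos(100°)
Δλ/λ_C = 1 - -0.1736
Δλ/λ_C = 1.1736

This means the shift is 1.1736 × λ_C = 2.8476 pm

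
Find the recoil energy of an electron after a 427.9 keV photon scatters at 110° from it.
226.4196 keV

By energy conservation: K_e = E_initial - E_final

First find the scattered photon energy:
Initial wavelength: λ = hc/E = 2.8975 pm
Compton shift: Δλ = λ_C(1 - cos(110°)) = 3.2562 pm
Final wavelength: λ' = 2.8975 + 3.2562 = 6.1537 pm
Final photon energy: E' = hc/λ' = 201.4804 keV

Electron kinetic energy:
K_e = E - E' = 427.9000 - 201.4804 = 226.4196 keV

(Intermediate values are shown rounded; full precision is carried through to the final answer.)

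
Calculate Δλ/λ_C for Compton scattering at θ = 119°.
1.4848 λ_C

The Compton shift formula is:
Δλ = λ_C(1 - cos θ)

Dividing both sides by λ_C:
Δλ/λ_C = 1 - cos θ

For θ = 119°:
Δλ/λ_C = 1 - cos(119°)
Δλ/λ_C = 1 - -0.4848
Δλ/λ_C = 1.4848

This means the shift is 1.4848 × λ_C = 3.6026 pm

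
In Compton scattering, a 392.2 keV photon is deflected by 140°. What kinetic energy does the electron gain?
225.6938 keV

By energy conservation: K_e = E_initial - E_final

First find the scattered photon energy:
Initial wavelength: λ = hc/E = 3.1612 pm
Compton shift: Δλ = λ_C(1 - cos(140°)) = 4.2850 pm
Final wavelength: λ' = 3.1612 + 4.2850 = 7.4462 pm
Final photon energy: E' = hc/λ' = 166.5062 keV

Electron kinetic energy:
K_e = E - E' = 392.2000 - 166.5062 = 225.6938 keV

(Intermediate values are shown rounded; full precision is carried through to the final answer.)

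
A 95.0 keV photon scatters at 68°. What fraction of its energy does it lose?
0.1042 (or 10.42%)

Calculate initial and final photon energies:

Initial: E₀ = 95.0 keV → λ₀ = 13.0510 pm
Compton shift: Δλ = 1.5174 pm
Final wavelength: λ' = 14.5684 pm
Final energy: E' = 85.1051 keV

Fractional energy loss:
(E₀ - E')/E₀ = (95.0000 - 85.1051)/95.0000
= 9.8949/95.0000
= 0.1042
= 10.42%

(Intermediate values are shown rounded; full precision is carried through to the final answer.)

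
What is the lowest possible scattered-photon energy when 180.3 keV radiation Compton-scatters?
105.7059 keV (at θ = 180°)

The scattered photon has minimum energy when its wavelength is maximum, i.e., when the Compton shift Δλ = λ_C(1 − cos θ) is maximum. This occurs at θ = 180° (backscattering), giving Δλ_max = 2λ_C = 4.8526 pm.

Initial wavelength: λ₀ = hc/E₀ = 6.8766 pm
Maximum final wavelength: λ'_max = λ₀ + 2λ_C = 6.8766 + 4.8526 = 11.7292 pm
Minimum final energy: E'_min = hc/λ'_max = 105.7059 keV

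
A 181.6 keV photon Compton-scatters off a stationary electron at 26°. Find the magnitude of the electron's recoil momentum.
4.3031e-23 kg·m/s

The electron is initially at rest, so by conservation of momentum:
p⃗_e = p⃗₀ − p⃗'  (incident photon momentum minus scattered photon momentum)

Photon momentum magnitudes (p = h/λ = E/c):
λ₀ = hc/E₀ = 6.8273 pm → p₀ = h/λ₀ = 9.7052e-23 kg·m/s
Δλ = λ_C(1 − cos 26°) = 0.2456 pm
λ' = 7.0729 pm → p' = h/λ' = 9.3683e-23 kg·m/s

The scattered photon makes angle θ = 26° with the incident direction, so by the law of cosines:
|p⃗_e|² = p₀² + p'² − 2p₀p'cos θ
|p⃗_e|² = (9.7052e-23)² + (9.3683e-23)² − 2·9.7052e-23·9.3683e-23·cos(26°)
|p⃗_e| = 4.3031e-23 kg·m/s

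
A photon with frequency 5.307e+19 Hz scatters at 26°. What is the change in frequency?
2.211e+18 Hz (decrease)

Convert frequency to wavelength (c = 299792458 m/s):
λ₀ = c/f₀ = 299792458/5.307e+19 = 5.6490005e-12 m = 5.6490 pm

Calculate Compton shift:
Δλ = λ_C(1 - cos(26°)) = 0.2456 pm

Final wavelength:
λ' = λ₀ + Δλ = 5.6490 + 0.2456 = 5.8946 pm

Final frequency:
f' = c/λ' = 299792458/5.8945576e-12 = 5.0859196e+19 Hz

Frequency shift (decrease):
Δf = f₀ - f' = 5.307e+19 - 5.0859196e+19 = 2.211e+18 Hz

(Intermediate values are shown rounded; full precision is carried through to the final answer.)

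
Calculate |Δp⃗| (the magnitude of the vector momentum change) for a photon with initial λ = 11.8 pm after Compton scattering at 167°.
9.5492e-23 kg·m/s

Photon momentum magnitude is p = h/λ.

Initial momentum:
p₀ = h/λ = 6.6261e-34/1.1800e-11 = 5.6153e-23 kg·m/s

After scattering:
λ' = λ + Δλ = 11.8 + 4.7904 = 16.5904 pm
p' = h/λ' = 6.6261e-34/1.6590e-11 = 3.9939e-23 kg·m/s

Momentum is a vector; the scattered photon's direction makes angle θ = 167° with the incident direction. The magnitude of the vector change Δp⃗ = p⃗₀ − p⃗' is found from the law of cosines:
|Δp⃗|² = p₀² + p'² − 2p₀p'cos θ
|Δp⃗|² = (5.6153e-23)² + (3.9939e-23)² − 2·5.6153e-23·3.9939e-23·cos(167°)
|Δp⃗| = 9.5492e-23 kg·m/s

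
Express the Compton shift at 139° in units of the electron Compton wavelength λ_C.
1.7547 λ_C

The Compton shift formula is:
Δλ = λ_C(1 - cos θ)

Dividing both sides by λ_C:
Δλ/λ_C = 1 - cos θ

For θ = 139°:
Δλ/λ_C = 1 - cos(139°)
Δλ/λ_C = 1 - -0.7547
Δλ/λ_C = 1.7547

This means the shift is 1.7547 × λ_C = 4.2575 pm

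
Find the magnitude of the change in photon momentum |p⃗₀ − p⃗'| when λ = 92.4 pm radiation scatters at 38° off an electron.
4.6566e-24 kg·m/s

Photon momentum magnitude is p = h/λ.

Initial momentum:
p₀ = h/λ = 6.6261e-34/9.2400e-11 = 7.1711e-24 kg·m/s

After scattering:
λ' = λ + Δλ = 92.4 + 0.5144 = 92.9144 pm
p' = h/λ' = 6.6261e-34/9.2914e-11 = 7.1314e-24 kg·m/s

Momentum is a vector; the scattered photon's direction makes angle θ = 38° with the incident direction. The magnitude of the vector change Δp⃗ = p⃗₀ − p⃗' is found from the law of cosines:
|Δp⃗|² = p₀² + p'² − 2p₀p'cos θ
|Δp⃗|² = (7.1711e-24)² + (7.1314e-24)² − 2·7.1711e-24·7.1314e-24·cos(38°)
|Δp⃗| = 4.6566e-24 kg·m/s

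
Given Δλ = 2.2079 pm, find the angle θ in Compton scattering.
84.84°

From the Compton formula Δλ = λ_C(1 - cos θ), we can solve for θ:

cos θ = 1 - Δλ/λ_C

Given:
- Δλ = 2.2079 pm
- λ_C = h/(m_e·c) ≈ 2.42631024 pm

cos θ = 1 - 2.2079/2.42631024
cos θ = 1 - 0.909983
cos θ = 0.090017

θ = arccos(0.090017)
θ = 84.84°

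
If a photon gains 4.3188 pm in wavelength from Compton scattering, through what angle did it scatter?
141.26°

From the Compton formula Δλ = λ_C(1 - cos θ), we can solve for θ:

cos θ = 1 - Δλ/λ_C

Given:
- Δλ = 4.3188 pm
- λ_C = h/(m_e·c) ≈ 2.42631024 pm

cos θ = 1 - 4.3188/2.42631024
cos θ = 1 - 1.779987
cos θ = -0.779987

θ = arccos(-0.779987)
θ = 141.26°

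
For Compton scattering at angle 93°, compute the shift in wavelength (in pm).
2.5533 pm

Using the Compton scattering formula:
Δλ = λ_C(1 - cos θ)

where λ_C = h/(m_e·c) ≈ 2.4263 pm is the Compton wavelength of an electron.

For θ = 93°:
cos(93°) = -0.0523
1 - cos(93°) = 1.0523

Δλ = 2.4263 × 1.0523
Δλ = 2.5533 pm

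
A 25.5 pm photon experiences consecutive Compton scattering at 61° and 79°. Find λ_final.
28.7134 pm

Apply Compton shift twice:

First scattering at θ₁ = 61°:
Δλ₁ = λ_C(1 - cos(61°))
Δλ₁ = 2.4263 × 0.5152
Δλ₁ = 1.2500 pm

After first scattering:
λ₁ = 25.5 + 1.2500 = 26.7500 pm

Second scattering at θ₂ = 79°:
Δλ₂ = λ_C(1 - cos(79°))
Δλ₂ = 2.4263 × 0.8092
Δλ₂ = 1.9633 pm

Final wavelength:
λ₂ = 26.7500 + 1.9633 = 28.7134 pm

Total shift: Δλ_total = 1.2500 + 1.9633 = 3.2134 pm

(Intermediate values are shown rounded; full precision is carried through to the final answer.)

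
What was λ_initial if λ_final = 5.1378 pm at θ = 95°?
2.5000 pm

From λ' = λ + Δλ, we have λ = λ' - Δλ

First calculate the Compton shift:
Δλ = λ_C(1 - cos θ)
Δλ = 2.4263 × (1 - cos(95°))
Δλ = 2.4263 × 1.0872
Δλ = 2.6378 pm

Initial wavelength:
λ = λ' - Δλ
λ = 5.1378 - 2.6378
λ = 2.5000 pm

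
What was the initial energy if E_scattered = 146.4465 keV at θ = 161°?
331.0001 keV

Convert final energy to wavelength (hc ≈ 1239.842 keV·pm):
λ' = hc/E' = 1239.842 / 146.4465 = 8.4662 pm

Calculate the Compton shift:
Δλ = λ_C(1 - cos(161°))
Δλ = 2.4263 × (1 - cos(161°))
Δλ = 4.7204 pm

Initial wavelength:
λ = λ' - Δλ = 8.4662 - 4.7204 = 3.7457 pm

Initial energy:
E = hc/λ = 1239.842 / 3.7457 = 331.0001 keV

(Intermediate values are shown rounded; full precision is carried through to the final answer.)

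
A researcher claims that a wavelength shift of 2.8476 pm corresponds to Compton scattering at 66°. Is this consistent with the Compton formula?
No, inconsistent

Calculate the expected shift for θ = 66°:

Δλ_expected = λ_C(1 - cos(66°))
Δλ_expected = 2.4263 × (1 - cos(66°))
Δλ_expected = 2.4263 × 0.5933
Δλ_expected = 1.4394 pm

Given shift: 2.8476 pm
Expected shift: 1.4394 pm
Difference: 1.4082 pm

The values do not match. The given shift corresponds to θ ≈ 100.0°, not 66°.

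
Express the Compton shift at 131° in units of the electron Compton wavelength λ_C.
1.6561 λ_C

The Compton shift formula is:
Δλ = λ_C(1 - cos θ)

Dividing both sides by λ_C:
Δλ/λ_C = 1 - cos θ

For θ = 131°:
Δλ/λ_C = 1 - cos(131°)
Δλ/λ_C = 1 - -0.6561
Δλ/λ_C = 1.6561

This means the shift is 1.6561 × λ_C = 4.0181 pm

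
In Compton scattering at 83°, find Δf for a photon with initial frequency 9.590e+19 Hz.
3.887e+19 Hz (decrease)

Convert frequency to wavelength (c = 299792458 m/s):
λ₀ = c/f₀ = 299792458/9.590e+19 = 3.1260945e-12 m = 3.1261 pm

Calculate Compton shift:
Δλ = λ_C(1 - cos(83°)) = 2.1306 pm

Final wavelength:
λ' = λ₀ + Δλ = 3.1261 + 2.1306 = 5.2567 pm

Final frequency:
f' = c/λ' = 299792458/5.2567119e-12 = 5.7030415e+19 Hz

Frequency shift (decrease):
Δf = f₀ - f' = 9.590e+19 - 5.7030415e+19 = 3.887e+19 Hz

(Intermediate values are shown rounded; full precision is carried through to the final answer.)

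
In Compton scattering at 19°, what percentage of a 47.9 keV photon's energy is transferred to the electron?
0.0051 (or 0.51%)

Calculate initial and final photon energies:

Initial: E₀ = 47.9 keV → λ₀ = 25.8840 pm
Compton shift: Δλ = 0.1322 pm
Final wavelength: λ' = 26.0162 pm
Final energy: E' = 47.6566 keV

Fractional energy loss:
(E₀ - E')/E₀ = (47.9000 - 47.6566)/47.9000
= 0.2434/47.9000
= 0.0051
= 0.51%

(Intermediate values are shown rounded; full precision is carried through to the final answer.)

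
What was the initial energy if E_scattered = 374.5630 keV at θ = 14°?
382.9000 keV

Convert final energy to wavelength (hc ≈ 1239.842 keV·pm):
λ' = hc/E' = 1239.842 / 374.5630 = 3.3101 pm

Calculate the Compton shift:
Δλ = λ_C(1 - cos(14°))
Δλ = 2.4263 × (1 - cos(14°))
Δλ = 0.0721 pm

Initial wavelength:
λ = λ' - Δλ = 3.3101 - 0.0721 = 3.2380 pm

Initial energy:
E = hc/λ = 1239.842 / 3.2380 = 382.9000 keV

(Intermediate values are shown rounded; full precision is carried through to the final answer.)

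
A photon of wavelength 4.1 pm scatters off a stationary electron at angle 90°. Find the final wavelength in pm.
6.5263 pm

Using the Compton scattering formula:
λ' = λ + Δλ = λ + λ_C(1 - cos θ)

Given:
- Initial wavelength λ = 4.1 pm
- Scattering angle θ = 90°
- Compton wavelength λ_C ≈ 2.4263 pm

Calculate the shift:
Δλ = 2.4263 × (1 - cos(90°))
Δλ = 2.4263 × 1.0000
Δλ = 2.4263 pm

Final wavelength:
λ' = 4.1 + 2.4263 = 6.5263 pm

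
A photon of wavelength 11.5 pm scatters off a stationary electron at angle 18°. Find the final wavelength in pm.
11.6188 pm

Using the Compton scattering formula:
λ' = λ + Δλ = λ + λ_C(1 - cos θ)

Given:
- Initial wavelength λ = 11.5 pm
- Scattering angle θ = 18°
- Compton wavelength λ_C ≈ 2.4263 pm

Calculate the shift:
Δλ = 2.4263 × (1 - cos(18°))
Δλ = 2.4263 × 0.0489
Δλ = 0.1188 pm

Final wavelength:
λ' = 11.5 + 0.1188 = 11.6188 pm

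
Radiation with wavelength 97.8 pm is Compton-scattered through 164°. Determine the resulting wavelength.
102.5586 pm

Using the Compton scattering formula:
λ' = λ + Δλ = λ + λ_C(1 - cos θ)

Given:
- Initial wavelength λ = 97.8 pm
- Scattering angle θ = 164°
- Compton wavelength λ_C ≈ 2.4263 pm

Calculate the shift:
Δλ = 2.4263 × (1 - cos(164°))
Δλ = 2.4263 × 1.9613
Δλ = 4.7586 pm

Final wavelength:
λ' = 97.8 + 4.7586 = 102.5586 pm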